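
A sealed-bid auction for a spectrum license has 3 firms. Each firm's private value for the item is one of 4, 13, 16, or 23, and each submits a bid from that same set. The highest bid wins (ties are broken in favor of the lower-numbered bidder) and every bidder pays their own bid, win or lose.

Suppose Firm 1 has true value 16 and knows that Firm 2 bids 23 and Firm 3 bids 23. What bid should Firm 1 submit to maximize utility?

4

Bid 4: loses but pays 4, utility -4.
Bid 13: loses but pays 13, utility -13.
Bid 16: loses but pays 16, utility -16.
Bid 23: wins, pays 23, utility 16 - 23 = -7.
The best choice is 4 with utility -4.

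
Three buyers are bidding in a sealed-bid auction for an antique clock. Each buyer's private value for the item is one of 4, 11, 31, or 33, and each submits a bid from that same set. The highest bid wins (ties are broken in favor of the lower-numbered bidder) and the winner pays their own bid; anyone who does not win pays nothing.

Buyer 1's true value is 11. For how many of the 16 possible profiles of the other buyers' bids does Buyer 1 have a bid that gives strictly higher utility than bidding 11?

1

Others bid (4, 4): truth gives 0; bid 4 gives 7 > 0. Violating.
Others bid (4, 11): truth gives 0; no alternative beats it.
Others bid (4, 31): truth gives 0; no alternative beats it.
(Checking all 16 profiles: 1 has a profitable deviation, 15 do not.)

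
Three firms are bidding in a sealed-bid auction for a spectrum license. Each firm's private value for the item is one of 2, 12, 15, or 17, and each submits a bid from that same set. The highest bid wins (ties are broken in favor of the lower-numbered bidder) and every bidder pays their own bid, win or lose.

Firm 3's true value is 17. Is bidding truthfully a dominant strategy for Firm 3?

Consider the case where Firm 1 bids 2 and Firm 2 bids 2.
Truthful bid 17: wins, pays 17, utility 17 - 17 = 0.
Bid 12 instead: wins, pays 12, utility 17 - 12 = 5.
Since 5 > 0, bidding 12 is strictly better here, so truthful bidding is not dominant.

No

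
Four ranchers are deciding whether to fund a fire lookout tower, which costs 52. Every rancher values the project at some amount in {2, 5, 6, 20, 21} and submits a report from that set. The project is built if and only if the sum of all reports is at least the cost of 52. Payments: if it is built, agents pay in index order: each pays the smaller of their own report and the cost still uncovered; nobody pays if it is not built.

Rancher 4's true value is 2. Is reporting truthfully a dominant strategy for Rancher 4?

Yes

Check each profile of the others' reports and compare truth against every alternative report.
Others report (5, 21, 21): truth gives 0, best alternative gives -3.
Others report (6, 20, 21): truth gives 0, best alternative gives -3.
Others report (6, 21, 20): truth gives 0, best alternative gives -3.
Others report (20, 6, 21): truth gives 0, best alternative gives -3.
Others report (20, 21, 6): truth gives 0, best alternative gives -3.
Others report (21, 5, 21): truth gives 0, best alternative gives -3.
(Remaining 119 profiles checked similarly; truth is weakly best in each.)
In every case the truthful report is at least as good as any alternative, so it is a dominant strategy.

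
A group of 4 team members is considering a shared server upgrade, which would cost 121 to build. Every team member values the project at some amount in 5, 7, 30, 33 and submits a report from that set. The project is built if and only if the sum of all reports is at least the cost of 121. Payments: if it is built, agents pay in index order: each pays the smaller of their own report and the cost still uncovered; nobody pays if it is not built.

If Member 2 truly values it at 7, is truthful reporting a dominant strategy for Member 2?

Check each profile of the others' reports and compare truth against every alternative report.
Others report (5, 5, 5): truth gives 0, best alternative gives 0.
Others report (5, 5, 7): truth gives 0, best alternative gives 0.
Others report (5, 5, 30): truth gives 0, best alternative gives 0.
Others report (5, 5, 33): truth gives 0, best alternative gives 0.
Others report (5, 7, 5): truth gives 0, best alternative gives 0.
Others report (5, 7, 7): truth gives 0, best alternative gives 0.
(Remaining 58 profiles checked similarly; truth is weakly best in each.)
In every case the truthful report is at least as good as any alternative, so it is a dominant strategy.

Yes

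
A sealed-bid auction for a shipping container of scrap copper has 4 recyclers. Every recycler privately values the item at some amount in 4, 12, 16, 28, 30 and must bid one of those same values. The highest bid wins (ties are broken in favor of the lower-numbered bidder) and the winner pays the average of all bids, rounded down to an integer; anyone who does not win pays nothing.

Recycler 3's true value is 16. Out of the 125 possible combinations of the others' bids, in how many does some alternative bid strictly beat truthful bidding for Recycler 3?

Others bid (4, 4, 4): truth gives 9; bid 12 gives 10 > 9. Violating.
Others bid (4, 4, 12): truth gives 7; bid 12 gives 8 > 7. Violating.
Others bid (4, 16, 4): truth gives 0; bid 28 gives 3 > 0. Violating.
Others bid (4, 16, 12): truth gives 0; bid 28 gives 1 > 0. Violating.
Others bid (4, 4, 16): truth gives 6; no alternative beats it.
Others bid (4, 4, 28): truth gives 0; no alternative beats it.
(Checking all 125 profiles: 8 have a profitable deviation, 117 do not.)

8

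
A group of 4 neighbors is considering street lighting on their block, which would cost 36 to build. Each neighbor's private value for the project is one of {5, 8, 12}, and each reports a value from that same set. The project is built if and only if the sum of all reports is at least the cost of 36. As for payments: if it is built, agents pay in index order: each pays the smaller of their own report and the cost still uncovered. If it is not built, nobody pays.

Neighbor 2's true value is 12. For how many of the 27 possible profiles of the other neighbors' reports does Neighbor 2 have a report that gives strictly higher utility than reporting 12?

10

Others report (5, 12, 12): truth gives 0; report 8 gives 4 > 0. Violating.
Others report (8, 8, 12): truth gives 0; report 8 gives 4 > 0. Violating.
Others report (8, 12, 8): truth gives 0; report 8 gives 4 > 0. Violating.
Others report (8, 12, 12): truth gives 0; report 5 gives 7 > 0. Violating.
Others report (5, 5, 5): truth gives 0; no alternative beats it.
Others report (5, 5, 8): truth gives 0; no alternative beats it.
(Checking all 27 profiles: 10 have a profitable deviation, 17 do not.)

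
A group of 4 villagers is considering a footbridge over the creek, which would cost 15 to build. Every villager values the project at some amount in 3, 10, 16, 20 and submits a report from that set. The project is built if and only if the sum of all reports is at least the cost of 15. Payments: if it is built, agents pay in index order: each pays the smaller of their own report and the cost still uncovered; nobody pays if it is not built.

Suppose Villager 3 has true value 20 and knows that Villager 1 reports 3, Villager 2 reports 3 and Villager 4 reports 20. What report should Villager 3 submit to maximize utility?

3

Report 3: project built, pays 3, utility 20 - 3 = 17.
Report 10: project built, pays 9, utility 20 - 9 = 11.
Report 16: project built, pays 9, utility 20 - 9 = 11.
Report 20: project built, pays 9, utility 20 - 9 = 11.
The best choice is 3 with utility 17.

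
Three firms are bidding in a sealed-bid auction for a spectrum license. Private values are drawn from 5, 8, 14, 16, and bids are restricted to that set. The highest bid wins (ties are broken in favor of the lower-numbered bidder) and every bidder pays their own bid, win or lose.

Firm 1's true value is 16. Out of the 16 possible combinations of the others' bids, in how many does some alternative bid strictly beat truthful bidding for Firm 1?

9

Others bid (5, 5): truth gives 0; bid 5 gives 11 > 0. Violating.
Others bid (5, 8): truth gives 0; bid 8 gives 8 > 0. Violating.
Others bid (5, 14): truth gives 0; bid 14 gives 2 > 0. Violating.
Others bid (8, 5): truth gives 0; bid 8 gives 8 > 0. Violating.
Others bid (5, 16): truth gives 0; no alternative beats it.
Others bid (8, 16): truth gives 0; no alternative beats it.
(Checking all 16 profiles: 9 have a profitable deviation, 7 do not.)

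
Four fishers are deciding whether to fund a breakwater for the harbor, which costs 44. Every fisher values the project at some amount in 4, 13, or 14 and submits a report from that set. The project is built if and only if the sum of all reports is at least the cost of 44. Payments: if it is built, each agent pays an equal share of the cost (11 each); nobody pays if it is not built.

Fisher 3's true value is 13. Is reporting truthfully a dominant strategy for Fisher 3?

Consider the case where Fisher 1 reports 4, Fisher 2 reports 13 and Fisher 4 reports 13.
Truthful report 13: project not built, utility 0.
Report 14 instead: project built, pays 11, utility 13 - 11 = 2.
Since 2 > 0, reporting 14 is strictly better here, so truthful reporting is not dominant.

No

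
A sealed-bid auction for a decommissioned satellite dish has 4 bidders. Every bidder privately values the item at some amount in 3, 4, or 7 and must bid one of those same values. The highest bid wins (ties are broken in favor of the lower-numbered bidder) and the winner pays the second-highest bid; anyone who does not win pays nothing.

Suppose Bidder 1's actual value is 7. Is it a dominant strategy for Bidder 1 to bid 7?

Check each profile of the others' bids and compare truth against every alternative bid.
Others bid (3, 3, 3): truth gives 4, best alternative gives 4.
Others bid (3, 3, 4): truth gives 3, best alternative gives 3.
Others bid (3, 4, 3): truth gives 3, best alternative gives 3.
Others bid (3, 4, 4): truth gives 3, best alternative gives 3.
Others bid (4, 3, 3): truth gives 3, best alternative gives 3.
Others bid (4, 3, 4): truth gives 3, best alternative gives 3.
(Remaining 21 profiles checked similarly; truth is weakly best in each.)
In every case the truthful bid is at least as good as any alternative, so it is a dominant strategy.

Yes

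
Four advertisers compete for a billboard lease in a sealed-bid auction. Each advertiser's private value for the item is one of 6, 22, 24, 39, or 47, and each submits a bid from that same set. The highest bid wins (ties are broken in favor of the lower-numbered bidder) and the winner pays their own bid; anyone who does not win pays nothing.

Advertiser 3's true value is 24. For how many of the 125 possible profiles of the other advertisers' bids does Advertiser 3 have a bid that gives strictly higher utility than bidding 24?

Others bid (6, 6, 6): truth gives 0; bid 22 gives 2 > 0. Violating.
Others bid (6, 6, 22): truth gives 0; bid 22 gives 2 > 0. Violating.
Others bid (6, 6, 24): truth gives 0; no alternative beats it.
Others bid (6, 6, 39): truth gives 0; no alternative beats it.
(Checking all 125 profiles: 2 have a profitable deviation, 123 do not.)

2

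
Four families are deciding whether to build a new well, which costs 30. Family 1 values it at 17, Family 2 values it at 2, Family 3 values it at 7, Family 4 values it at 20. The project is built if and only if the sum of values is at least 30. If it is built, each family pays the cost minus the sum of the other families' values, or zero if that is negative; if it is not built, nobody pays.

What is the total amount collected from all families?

5

Total value 46 ≥ cost 30, so it is built.
Family 1: others sum to 29; max(0, 30 - 29) = 1.
Family 2: others sum to 44; max(0, 30 - 44) = 0.
Family 3: others sum to 39; max(0, 30 - 39) = 0.
Family 4: others sum to 26; max(0, 30 - 26) = 4.
Total collected = 1 + 0 + 0 + 4 = 5.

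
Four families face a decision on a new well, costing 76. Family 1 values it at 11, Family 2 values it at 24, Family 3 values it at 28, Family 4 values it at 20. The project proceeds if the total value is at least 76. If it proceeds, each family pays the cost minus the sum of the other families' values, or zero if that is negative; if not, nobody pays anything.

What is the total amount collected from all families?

Total value 83 ≥ cost 76, so it is built.
Family 1: others sum to 72; max(0, 76 - 72) = 4.
Family 2: others sum to 59; max(0, 76 - 59) = 17.
Family 3: others sum to 55; max(0, 76 - 55) = 21.
Family 4: others sum to 63; max(0, 76 - 63) = 13.
Total collected = 4 + 17 + 21 + 13 = 55.

55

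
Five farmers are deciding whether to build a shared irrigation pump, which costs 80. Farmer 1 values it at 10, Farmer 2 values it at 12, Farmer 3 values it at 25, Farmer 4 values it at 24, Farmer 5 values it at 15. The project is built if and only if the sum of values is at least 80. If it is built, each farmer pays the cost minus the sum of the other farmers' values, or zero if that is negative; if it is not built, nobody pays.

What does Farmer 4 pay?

Total value 86 ≥ cost 80, so the project is built.
The other farmers' values sum to 62.
Cost minus that sum is 80 - 62 = 18.

18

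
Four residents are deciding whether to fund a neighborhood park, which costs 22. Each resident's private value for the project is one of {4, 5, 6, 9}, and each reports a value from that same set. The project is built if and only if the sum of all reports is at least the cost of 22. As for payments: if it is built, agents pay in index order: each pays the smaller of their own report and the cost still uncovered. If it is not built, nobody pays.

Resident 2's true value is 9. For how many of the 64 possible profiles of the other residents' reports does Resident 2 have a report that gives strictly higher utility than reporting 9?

Others report (4, 4, 9): truth gives 0; report 5 gives 4 > 0. Violating.
Others report (4, 5, 9): truth gives 0; report 4 gives 5 > 0. Violating.
Others report (4, 6, 6): truth gives 0; report 6 gives 3 > 0. Violating.
Others report (4, 6, 9): truth gives 0; report 4 gives 5 > 0. Violating.
Others report (4, 4, 4): truth gives 0; no alternative beats it.
Others report (4, 4, 5): truth gives 0; no alternative beats it.
(Checking all 64 profiles: 47 have a profitable deviation, 17 do not.)

47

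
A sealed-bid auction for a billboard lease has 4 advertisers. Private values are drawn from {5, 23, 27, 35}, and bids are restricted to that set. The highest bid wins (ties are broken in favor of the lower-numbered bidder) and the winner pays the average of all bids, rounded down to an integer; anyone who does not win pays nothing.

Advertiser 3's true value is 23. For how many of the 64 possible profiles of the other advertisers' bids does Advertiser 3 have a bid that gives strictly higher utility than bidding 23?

Others bid (5, 5, 27): truth gives 0; bid 27 gives 7 > 0. Violating.
Others bid (5, 5, 35): truth gives 0; bid 35 gives 3 > 0. Violating.
Others bid (5, 23, 5): truth gives 0; bid 27 gives 8 > 0. Violating.
Others bid (5, 23, 23): truth gives 0; bid 27 gives 4 > 0. Violating.
Others bid (5, 5, 5): truth gives 14; no alternative beats it.
Others bid (5, 5, 23): truth gives 9; no alternative beats it.
(Checking all 64 profiles: 15 have a profitable deviation, 49 do not.)

15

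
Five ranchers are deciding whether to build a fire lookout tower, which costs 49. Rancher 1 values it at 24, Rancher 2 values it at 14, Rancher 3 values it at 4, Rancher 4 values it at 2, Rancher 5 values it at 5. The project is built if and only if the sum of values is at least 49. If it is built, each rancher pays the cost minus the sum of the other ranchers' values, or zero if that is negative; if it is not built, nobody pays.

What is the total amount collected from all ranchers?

49

Total value 49 ≥ cost 49, so it is built.
Rancher 1: others sum to 25; max(0, 49 - 25) = 24.
Rancher 2: others sum to 35; max(0, 49 - 35) = 14.
Rancher 3: others sum to 45; max(0, 49 - 45) = 4.
Rancher 4: others sum to 47; max(0, 49 - 47) = 2.
Rancher 5: others sum to 44; max(0, 49 - 44) = 5.
Total collected = 24 + 14 + 4 + 2 + 5 = 49.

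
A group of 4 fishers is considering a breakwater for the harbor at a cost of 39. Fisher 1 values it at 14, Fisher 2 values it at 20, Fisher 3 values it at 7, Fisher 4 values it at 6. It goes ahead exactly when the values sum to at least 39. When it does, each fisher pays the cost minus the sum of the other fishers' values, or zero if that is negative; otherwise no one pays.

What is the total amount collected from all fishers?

18

Total value 47 ≥ cost 39, so it is built.
Fisher 1: others sum to 33; max(0, 39 - 33) = 6.
Fisher 2: others sum to 27; max(0, 39 - 27) = 12.
Fisher 3: others sum to 40; max(0, 39 - 40) = 0.
Fisher 4: others sum to 41; max(0, 39 - 41) = 0.
Total collected = 6 + 12 + 0 + 0 = 18.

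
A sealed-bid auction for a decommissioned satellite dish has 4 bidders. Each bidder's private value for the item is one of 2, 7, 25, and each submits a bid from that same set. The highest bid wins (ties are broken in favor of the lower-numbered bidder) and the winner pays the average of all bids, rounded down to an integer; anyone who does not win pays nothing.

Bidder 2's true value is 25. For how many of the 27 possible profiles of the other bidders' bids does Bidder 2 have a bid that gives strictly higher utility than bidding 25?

4

Others bid (2, 2, 2): truth gives 18; bid 7 gives 22 > 18. Violating.
Others bid (2, 2, 7): truth gives 16; bid 7 gives 21 > 16. Violating.
Others bid (2, 7, 2): truth gives 16; bid 7 gives 21 > 16. Violating.
Others bid (2, 7, 7): truth gives 15; bid 7 gives 20 > 15. Violating.
Others bid (2, 2, 25): truth gives 12; no alternative beats it.
Others bid (2, 7, 25): truth gives 11; no alternative beats it.
(Checking all 27 profiles: 4 have a profitable deviation, 23 do not.)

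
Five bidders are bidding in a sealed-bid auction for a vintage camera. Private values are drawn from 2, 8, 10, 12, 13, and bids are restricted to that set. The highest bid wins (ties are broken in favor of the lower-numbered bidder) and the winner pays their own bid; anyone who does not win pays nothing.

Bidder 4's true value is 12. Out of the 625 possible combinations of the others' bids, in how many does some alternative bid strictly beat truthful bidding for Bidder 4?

24

Others bid (2, 2, 2, 2): truth gives 0; bid 8 gives 4 > 0. Violating.
Others bid (2, 2, 2, 8): truth gives 0; bid 8 gives 4 > 0. Violating.
Others bid (2, 2, 2, 10): truth gives 0; bid 10 gives 2 > 0. Violating.
Others bid (2, 2, 8, 2): truth gives 0; bid 10 gives 2 > 0. Violating.
Others bid (2, 2, 2, 12): truth gives 0; no alternative beats it.
Others bid (2, 2, 2, 13): truth gives 0; no alternative beats it.
(Checking all 625 profiles: 24 have a profitable deviation, 601 do not.)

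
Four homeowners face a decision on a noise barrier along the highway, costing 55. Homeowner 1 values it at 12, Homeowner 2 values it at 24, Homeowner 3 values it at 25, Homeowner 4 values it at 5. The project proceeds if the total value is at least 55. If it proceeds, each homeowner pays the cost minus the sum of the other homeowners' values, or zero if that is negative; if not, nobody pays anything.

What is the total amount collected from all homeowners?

28

Total value 66 ≥ cost 55, so it is built.
Homeowner 1: others sum to 54; max(0, 55 - 54) = 1.
Homeowner 2: others sum to 42; max(0, 55 - 42) = 13.
Homeowner 3: others sum to 41; max(0, 55 - 41) = 14.
Homeowner 4: others sum to 61; max(0, 55 - 61) = 0.
Total collected = 1 + 13 + 14 + 0 = 28.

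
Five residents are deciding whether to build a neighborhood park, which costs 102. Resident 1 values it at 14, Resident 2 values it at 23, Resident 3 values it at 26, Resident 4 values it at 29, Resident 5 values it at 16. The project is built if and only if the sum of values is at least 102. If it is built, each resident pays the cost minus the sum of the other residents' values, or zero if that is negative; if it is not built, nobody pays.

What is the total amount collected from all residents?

78

Total value 108 ≥ cost 102, so it is built.
Resident 1: others sum to 94; max(0, 102 - 94) = 8.
Resident 2: others sum to 85; max(0, 102 - 85) = 17.
Resident 3: others sum to 82; max(0, 102 - 82) = 20.
Resident 4: others sum to 79; max(0, 102 - 79) = 23.
Resident 5: others sum to 92; max(0, 102 - 92) = 10.
Total collected = 8 + 17 + 20 + 23 + 10 = 78.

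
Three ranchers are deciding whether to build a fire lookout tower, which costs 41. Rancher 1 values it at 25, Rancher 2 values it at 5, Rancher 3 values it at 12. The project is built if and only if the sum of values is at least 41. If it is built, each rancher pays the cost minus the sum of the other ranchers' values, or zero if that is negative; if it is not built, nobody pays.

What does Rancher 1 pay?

Total value 42 ≥ cost 41, so the project is built.
The other ranchers' values sum to 17.
Cost minus that sum is 41 - 17 = 24.

24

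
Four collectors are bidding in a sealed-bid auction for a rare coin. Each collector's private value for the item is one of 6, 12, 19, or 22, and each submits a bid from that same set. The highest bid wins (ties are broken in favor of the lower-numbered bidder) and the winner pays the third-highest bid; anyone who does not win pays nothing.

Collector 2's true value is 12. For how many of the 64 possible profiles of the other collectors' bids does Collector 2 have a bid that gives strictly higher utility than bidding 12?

Others bid (6, 6, 19): truth gives 0; bid 19 gives 6 > 0. Violating.
Others bid (6, 6, 22): truth gives 0; bid 22 gives 6 > 0. Violating.
Others bid (6, 19, 6): truth gives 0; bid 19 gives 6 > 0. Violating.
Others bid (6, 22, 6): truth gives 0; bid 22 gives 6 > 0. Violating.
Others bid (6, 6, 6): truth gives 6; no alternative beats it.
Others bid (6, 6, 12): truth gives 6; no alternative beats it.
(Checking all 64 profiles: 6 have a profitable deviation, 58 do not.)

6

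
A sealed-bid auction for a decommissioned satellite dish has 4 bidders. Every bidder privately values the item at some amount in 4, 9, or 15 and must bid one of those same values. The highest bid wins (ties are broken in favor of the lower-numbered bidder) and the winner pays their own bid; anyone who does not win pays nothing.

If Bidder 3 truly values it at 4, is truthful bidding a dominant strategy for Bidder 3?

Yes

Check each profile of the others' bids and compare truth against every alternative bid.
Others bid (4, 4, 4): truth gives 0, best alternative gives -5.
Others bid (4, 4, 9): truth gives 0, best alternative gives -5.
Others bid (4, 4, 15): truth gives 0, best alternative gives 0.
Others bid (4, 9, 4): truth gives 0, best alternative gives 0.
Others bid (4, 9, 9): truth gives 0, best alternative gives 0.
Others bid (4, 9, 15): truth gives 0, best alternative gives 0.
(Remaining 21 profiles checked similarly; truth is weakly best in each.)
In every case the truthful bid is at least as good as any alternative, so it is a dominant strategy.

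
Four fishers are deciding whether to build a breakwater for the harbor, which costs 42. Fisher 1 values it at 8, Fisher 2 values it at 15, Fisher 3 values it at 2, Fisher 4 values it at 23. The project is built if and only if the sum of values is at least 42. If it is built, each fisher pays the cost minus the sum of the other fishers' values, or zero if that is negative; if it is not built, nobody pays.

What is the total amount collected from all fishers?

Total value 48 ≥ cost 42, so it is built.
Fisher 1: others sum to 40; max(0, 42 - 40) = 2.
Fisher 2: others sum to 33; max(0, 42 - 33) = 9.
Fisher 3: others sum to 46; max(0, 42 - 46) = 0.
Fisher 4: others sum to 25; max(0, 42 - 25) = 17.
Total collected = 2 + 9 + 0 + 17 = 28.

28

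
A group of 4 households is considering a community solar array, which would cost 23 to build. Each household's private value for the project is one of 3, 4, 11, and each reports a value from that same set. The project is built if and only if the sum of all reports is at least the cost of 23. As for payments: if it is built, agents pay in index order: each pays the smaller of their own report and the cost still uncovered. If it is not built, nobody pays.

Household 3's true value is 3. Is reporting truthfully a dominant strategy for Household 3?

Yes

Check each profile of the others' reports and compare truth against every alternative report.
Others report (3, 11, 11): truth gives 0, best alternative gives -1.
Others report (4, 4, 11): truth gives 0, best alternative gives -1.
Others report (4, 11, 4): truth gives 0, best alternative gives -1.
Others report (4, 11, 11): truth gives 0, best alternative gives -1.
Others report (11, 3, 11): truth gives 0, best alternative gives -1.
Others report (11, 4, 4): truth gives 0, best alternative gives -1.
(Remaining 21 profiles checked similarly; truth is weakly best in each.)
In every case the truthful report is at least as good as any alternative, so it is a dominant strategy.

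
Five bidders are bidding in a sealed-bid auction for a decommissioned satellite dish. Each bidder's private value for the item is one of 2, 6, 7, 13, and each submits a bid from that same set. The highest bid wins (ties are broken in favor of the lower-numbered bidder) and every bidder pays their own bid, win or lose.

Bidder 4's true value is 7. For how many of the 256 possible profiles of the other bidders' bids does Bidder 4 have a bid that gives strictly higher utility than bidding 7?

Others bid (2, 2, 2, 2): truth gives 0; bid 6 gives 1 > 0. Violating.
Others bid (2, 2, 2, 6): truth gives 0; bid 6 gives 1 > 0. Violating.
Others bid (2, 2, 2, 13): truth gives -7; bid 2 gives -2 > -7. Violating.
Others bid (2, 2, 6, 13): truth gives -7; bid 2 gives -2 > -7. Violating.
Others bid (2, 2, 2, 7): truth gives 0; no alternative beats it.
Others bid (2, 2, 6, 2): truth gives 0; no alternative beats it.
(Checking all 256 profiles: 234 have a profitable deviation, 22 do not.)

234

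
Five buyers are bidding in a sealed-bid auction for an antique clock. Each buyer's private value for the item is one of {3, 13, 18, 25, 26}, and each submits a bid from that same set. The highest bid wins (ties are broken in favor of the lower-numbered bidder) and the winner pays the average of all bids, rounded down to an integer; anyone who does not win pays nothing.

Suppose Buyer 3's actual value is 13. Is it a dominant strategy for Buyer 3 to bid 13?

Consider the case where Buyer 1 bids 3, Buyer 2 bids 3, Buyer 4 bids 3 and Buyer 5 bids 18.
Truthful bid 13: loses, pays 0, utility 0.
Bid 18 instead: wins, pays 9, utility 13 - 9 = 4.
Since 4 > 0, bidding 18 is strictly better here, so truthful bidding is not dominant.

No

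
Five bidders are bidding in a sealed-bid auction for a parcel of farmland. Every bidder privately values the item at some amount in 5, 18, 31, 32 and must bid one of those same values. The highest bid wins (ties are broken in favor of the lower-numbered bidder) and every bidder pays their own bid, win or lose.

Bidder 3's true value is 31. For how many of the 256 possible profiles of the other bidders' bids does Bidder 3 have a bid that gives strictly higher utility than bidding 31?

224

Others bid (5, 5, 5, 5): truth gives 0; bid 18 gives 13 > 0. Violating.
Others bid (5, 5, 5, 18): truth gives 0; bid 18 gives 13 > 0. Violating.
Others bid (5, 5, 5, 32): truth gives -31; bid 32 gives -1 > -31. Violating.
Others bid (5, 5, 18, 5): truth gives 0; bid 18 gives 13 > 0. Violating.
Others bid (5, 5, 5, 31): truth gives 0; no alternative beats it.
Others bid (5, 5, 18, 31): truth gives 0; no alternative beats it.
(Checking all 256 profiles: 224 have a profitable deviation, 32 do not.)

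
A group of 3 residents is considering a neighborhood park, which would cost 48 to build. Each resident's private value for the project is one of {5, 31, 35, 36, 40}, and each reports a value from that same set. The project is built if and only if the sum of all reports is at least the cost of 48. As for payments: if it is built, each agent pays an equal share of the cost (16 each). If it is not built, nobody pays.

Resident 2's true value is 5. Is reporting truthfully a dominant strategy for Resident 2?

Yes

Check each profile of the others' reports and compare truth against every alternative report.
Others report (5, 31): truth gives 0, best alternative gives -11.
Others report (5, 35): truth gives 0, best alternative gives -11.
Others report (5, 36): truth gives 0, best alternative gives -11.
Others report (31, 5): truth gives 0, best alternative gives -11.
Others report (35, 5): truth gives 0, best alternative gives -11.
Others report (36, 5): truth gives 0, best alternative gives -11.
(Remaining 19 profiles checked similarly; truth is weakly best in each.)
In every case the truthful report is at least as good as any alternative, so it is a dominant strategy.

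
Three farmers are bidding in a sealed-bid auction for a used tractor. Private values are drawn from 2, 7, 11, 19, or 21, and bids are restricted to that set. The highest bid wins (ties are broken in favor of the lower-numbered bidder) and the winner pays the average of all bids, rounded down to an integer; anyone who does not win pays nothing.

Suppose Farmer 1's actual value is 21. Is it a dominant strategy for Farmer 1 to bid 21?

No

Consider the case where Farmer 2 bids 2 and Farmer 3 bids 2.
Truthful bid 21: wins, pays 8, utility 21 - 8 = 13.
Bid 2 instead: wins, pays 2, utility 21 - 2 = 19.
Since 19 > 13, bidding 2 is strictly better here, so truthful bidding is not dominant.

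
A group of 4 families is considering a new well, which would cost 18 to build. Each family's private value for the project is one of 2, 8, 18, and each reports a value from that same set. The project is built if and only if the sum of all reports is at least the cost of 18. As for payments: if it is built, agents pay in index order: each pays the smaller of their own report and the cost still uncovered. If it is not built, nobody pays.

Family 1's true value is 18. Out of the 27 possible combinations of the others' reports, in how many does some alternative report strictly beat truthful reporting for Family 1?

26

Others report (2, 2, 8): truth gives 0; report 8 gives 10 > 0. Violating.
Others report (2, 2, 18): truth gives 0; report 2 gives 16 > 0. Violating.
Others report (2, 8, 2): truth gives 0; report 8 gives 10 > 0. Violating.
Others report (2, 8, 8): truth gives 0; report 2 gives 16 > 0. Violating.
Others report (2, 2, 2): truth gives 0; no alternative beats it.
(Checking all 27 profiles: 26 have a profitable deviation, 1 does not.)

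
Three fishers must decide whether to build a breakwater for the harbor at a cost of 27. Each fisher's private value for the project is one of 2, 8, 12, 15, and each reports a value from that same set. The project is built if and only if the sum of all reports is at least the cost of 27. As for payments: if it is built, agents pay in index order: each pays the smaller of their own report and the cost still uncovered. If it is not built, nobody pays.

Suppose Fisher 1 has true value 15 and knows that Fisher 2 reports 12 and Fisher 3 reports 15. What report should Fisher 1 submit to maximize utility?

2

Report 2: project built, pays 2, utility 15 - 2 = 13.
Report 8: project built, pays 8, utility 15 - 8 = 7.
Report 12: project built, pays 12, utility 15 - 12 = 3.
Report 15: project built, pays 15, utility 15 - 15 = 0.
The best choice is 2 with utility 13.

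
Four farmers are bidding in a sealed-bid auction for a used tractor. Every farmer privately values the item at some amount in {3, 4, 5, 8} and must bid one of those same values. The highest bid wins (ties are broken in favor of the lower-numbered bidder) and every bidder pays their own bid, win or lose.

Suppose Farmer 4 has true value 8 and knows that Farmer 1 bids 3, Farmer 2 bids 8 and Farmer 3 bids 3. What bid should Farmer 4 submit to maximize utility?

3

Bid 3: loses but pays 3, utility -3.
Bid 4: loses but pays 4, utility -4.
Bid 5: loses but pays 5, utility -5.
Bid 8: loses but pays 8, utility -8.
The best choice is 3 with utility -3.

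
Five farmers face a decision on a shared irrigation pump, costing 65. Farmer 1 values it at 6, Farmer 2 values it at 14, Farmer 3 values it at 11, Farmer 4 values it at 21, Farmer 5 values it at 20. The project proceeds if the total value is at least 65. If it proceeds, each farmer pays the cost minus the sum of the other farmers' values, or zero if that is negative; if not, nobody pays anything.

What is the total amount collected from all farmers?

38

Total value 72 ≥ cost 65, so it is built.
Farmer 1: others sum to 66; max(0, 65 - 66) = 0.
Farmer 2: others sum to 58; max(0, 65 - 58) = 7.
Farmer 3: others sum to 61; max(0, 65 - 61) = 4.
Farmer 4: others sum to 51; max(0, 65 - 51) = 14.
Farmer 5: others sum to 52; max(0, 65 - 52) = 13.
Total collected = 0 + 7 + 4 + 14 + 13 = 38.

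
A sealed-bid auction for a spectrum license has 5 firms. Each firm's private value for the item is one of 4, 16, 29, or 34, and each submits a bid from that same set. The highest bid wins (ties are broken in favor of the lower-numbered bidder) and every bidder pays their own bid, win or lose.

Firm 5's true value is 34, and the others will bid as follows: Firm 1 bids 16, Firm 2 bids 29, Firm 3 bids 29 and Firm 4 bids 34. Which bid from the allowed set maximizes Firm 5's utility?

Bid 4: loses but pays 4, utility -4.
Bid 16: loses but pays 16, utility -16.
Bid 29: loses but pays 29, utility -29.
Bid 34: loses but pays 34, utility -34.
The best choice is 4 with utility -4.

4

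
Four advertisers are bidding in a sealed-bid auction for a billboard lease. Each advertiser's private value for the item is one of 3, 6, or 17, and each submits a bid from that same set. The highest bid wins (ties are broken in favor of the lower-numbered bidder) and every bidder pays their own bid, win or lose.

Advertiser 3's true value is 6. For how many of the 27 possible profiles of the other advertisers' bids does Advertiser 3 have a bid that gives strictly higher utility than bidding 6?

25

Others bid (3, 3, 17): truth gives -6; bid 3 gives -3 > -6. Violating.
Others bid (3, 6, 3): truth gives -6; bid 3 gives -3 > -6. Violating.
Others bid (3, 6, 6): truth gives -6; bid 3 gives -3 > -6. Violating.
Others bid (3, 6, 17): truth gives -6; bid 3 gives -3 > -6. Violating.
Others bid (3, 3, 3): truth gives 0; no alternative beats it.
Others bid (3, 3, 6): truth gives 0; no alternative beats it.
(Checking all 27 profiles: 25 have a profitable deviation, 2 do not.)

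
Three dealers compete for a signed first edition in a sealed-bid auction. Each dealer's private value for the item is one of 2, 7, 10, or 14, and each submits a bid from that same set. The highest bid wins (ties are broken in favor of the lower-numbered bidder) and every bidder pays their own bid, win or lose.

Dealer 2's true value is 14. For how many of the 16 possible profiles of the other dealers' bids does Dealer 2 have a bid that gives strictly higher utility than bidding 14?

Others bid (2, 2): truth gives 0; bid 7 gives 7 > 0. Violating.
Others bid (2, 7): truth gives 0; bid 7 gives 7 > 0. Violating.
Others bid (2, 10): truth gives 0; bid 10 gives 4 > 0. Violating.
Others bid (7, 2): truth gives 0; bid 10 gives 4 > 0. Violating.
Others bid (2, 14): truth gives 0; no alternative beats it.
Others bid (7, 14): truth gives 0; no alternative beats it.
(Checking all 16 profiles: 10 have a profitable deviation, 6 do not.)

10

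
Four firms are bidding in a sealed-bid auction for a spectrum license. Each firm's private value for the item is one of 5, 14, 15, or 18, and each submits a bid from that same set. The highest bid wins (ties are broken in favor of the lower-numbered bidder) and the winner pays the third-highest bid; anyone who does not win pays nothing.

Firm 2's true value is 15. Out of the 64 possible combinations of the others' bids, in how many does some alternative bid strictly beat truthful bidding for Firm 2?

Others bid (5, 5, 18): truth gives 0; bid 18 gives 10 > 0. Violating.
Others bid (5, 14, 18): truth gives 0; bid 18 gives 1 > 0. Violating.
Others bid (5, 18, 5): truth gives 0; bid 18 gives 10 > 0. Violating.
Others bid (5, 18, 14): truth gives 0; bid 18 gives 1 > 0. Violating.
Others bid (5, 5, 5): truth gives 10; no alternative beats it.
Others bid (5, 5, 14): truth gives 10; no alternative beats it.
(Checking all 64 profiles: 12 have a profitable deviation, 52 do not.)

12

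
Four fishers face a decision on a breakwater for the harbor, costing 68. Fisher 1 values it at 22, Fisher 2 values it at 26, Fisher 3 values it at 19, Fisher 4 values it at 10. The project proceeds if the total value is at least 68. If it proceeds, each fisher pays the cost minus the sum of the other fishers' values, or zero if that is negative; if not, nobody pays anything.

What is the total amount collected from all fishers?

41

Total value 77 ≥ cost 68, so it is built.
Fisher 1: others sum to 55; max(0, 68 - 55) = 13.
Fisher 2: others sum to 51; max(0, 68 - 51) = 17.
Fisher 3: others sum to 58; max(0, 68 - 58) = 10.
Fisher 4: others sum to 67; max(0, 68 - 67) = 1.
Total collected = 13 + 17 + 10 + 1 = 41.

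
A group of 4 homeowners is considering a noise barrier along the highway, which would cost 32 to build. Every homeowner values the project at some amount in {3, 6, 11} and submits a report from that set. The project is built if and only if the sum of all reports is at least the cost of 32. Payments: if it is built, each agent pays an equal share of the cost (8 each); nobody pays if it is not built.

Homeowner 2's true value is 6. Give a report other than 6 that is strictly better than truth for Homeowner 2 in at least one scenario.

3

Suppose Homeowner 1 reports 6, Homeowner 3 reports 11 and Homeowner 4 reports 11.
Report 6: project built, pays 8, utility 6 - 8 = -2.
Report 3: project not built, utility 0.
So reporting 3 beats truth here (0 > -2).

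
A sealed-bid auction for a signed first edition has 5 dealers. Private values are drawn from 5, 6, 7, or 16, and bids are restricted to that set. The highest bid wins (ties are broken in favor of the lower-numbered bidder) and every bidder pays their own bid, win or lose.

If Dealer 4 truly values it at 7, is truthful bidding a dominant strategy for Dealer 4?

Consider the case where Dealer 1 bids 5, Dealer 2 bids 5, Dealer 3 bids 5 and Dealer 5 bids 5.
Truthful bid 7: wins, pays 7, utility 7 - 7 = 0.
Bid 6 instead: wins, pays 6, utility 7 - 6 = 1.
Since 1 > 0, bidding 6 is strictly better here, so truthful bidding is not dominant.

No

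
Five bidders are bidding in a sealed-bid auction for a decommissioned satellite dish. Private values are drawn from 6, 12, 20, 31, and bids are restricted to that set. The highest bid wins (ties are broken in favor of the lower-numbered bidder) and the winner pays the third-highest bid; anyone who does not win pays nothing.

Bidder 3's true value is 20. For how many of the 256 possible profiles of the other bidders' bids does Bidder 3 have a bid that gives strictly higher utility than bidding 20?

32

Others bid (6, 6, 6, 31): truth gives 0; bid 31 gives 14 > 0. Violating.
Others bid (6, 6, 12, 31): truth gives 0; bid 31 gives 8 > 0. Violating.
Others bid (6, 6, 31, 6): truth gives 0; bid 31 gives 14 > 0. Violating.
Others bid (6, 6, 31, 12): truth gives 0; bid 31 gives 8 > 0. Violating.
Others bid (6, 6, 6, 6): truth gives 14; no alternative beats it.
Others bid (6, 6, 6, 12): truth gives 14; no alternative beats it.
(Checking all 256 profiles: 32 have a profitable deviation, 224 do not.)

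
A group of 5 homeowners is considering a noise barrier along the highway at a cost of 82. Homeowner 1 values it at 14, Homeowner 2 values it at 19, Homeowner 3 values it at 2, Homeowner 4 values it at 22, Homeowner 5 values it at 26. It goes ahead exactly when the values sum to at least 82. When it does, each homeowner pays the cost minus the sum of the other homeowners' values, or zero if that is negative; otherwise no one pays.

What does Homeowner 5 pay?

Total value 83 ≥ cost 82, so the project is built.
The other homeowners' values sum to 57.
Cost minus that sum is 82 - 57 = 25.

25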